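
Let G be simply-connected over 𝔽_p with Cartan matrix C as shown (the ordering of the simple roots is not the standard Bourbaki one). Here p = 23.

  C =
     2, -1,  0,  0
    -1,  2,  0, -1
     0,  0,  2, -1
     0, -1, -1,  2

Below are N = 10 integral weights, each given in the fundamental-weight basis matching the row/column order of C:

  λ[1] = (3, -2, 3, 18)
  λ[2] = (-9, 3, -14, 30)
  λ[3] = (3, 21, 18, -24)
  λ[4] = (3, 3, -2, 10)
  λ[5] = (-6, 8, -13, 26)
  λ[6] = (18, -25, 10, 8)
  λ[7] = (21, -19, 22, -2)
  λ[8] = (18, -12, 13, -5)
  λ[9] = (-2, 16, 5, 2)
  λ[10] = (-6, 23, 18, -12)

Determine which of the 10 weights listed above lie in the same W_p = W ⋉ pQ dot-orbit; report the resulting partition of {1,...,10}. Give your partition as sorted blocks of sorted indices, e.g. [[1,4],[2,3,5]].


Cartan matrix: type A_4 (|W|=120); un-permuting the 4 rows.

Folding the 10 weights λ_j+ρ into Ā_23 (reps in the given 4-coord order):

  λ_1+ρ ↦ (0, 1, 1, 18) · λ_2+ρ ↦ (4, 4, 1, 10) · λ_3+ρ ↦ (0, 1, 1, 18) · λ_4+ρ ↦ (4, 4, 1, 10) · λ_5+ρ ↦ (4, 4, 1, 10) · λ_6+ρ ↦ (4, 4, 3, 11) · λ_7+ρ ↦ (0, 1, 1, 18) · λ_8+ρ ↦ (4, 4, 1, 10) · λ_9+ρ ↦ (2, 14, 3, 3) · λ_10+ρ ↦ (4, 4, 1, 10)

The 10 indices split into 4 linkage classes (same alcove rep ⇔ same W_23-dot-orbit):

[[1, 3, 7], [2, 4, 5, 8, 10], [6], [9]]


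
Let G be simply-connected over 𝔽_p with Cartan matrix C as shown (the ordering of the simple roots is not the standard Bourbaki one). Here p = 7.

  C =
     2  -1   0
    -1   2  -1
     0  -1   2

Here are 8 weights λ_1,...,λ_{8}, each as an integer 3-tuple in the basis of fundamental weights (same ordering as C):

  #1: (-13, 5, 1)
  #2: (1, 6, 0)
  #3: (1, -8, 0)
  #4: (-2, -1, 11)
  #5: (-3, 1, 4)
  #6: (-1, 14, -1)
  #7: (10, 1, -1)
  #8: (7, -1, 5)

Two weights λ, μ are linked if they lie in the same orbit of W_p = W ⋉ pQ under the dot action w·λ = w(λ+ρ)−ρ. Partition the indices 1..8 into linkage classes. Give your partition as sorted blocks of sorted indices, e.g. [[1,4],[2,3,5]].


Dynkin diagram of C (from the 4 off-diagonal −1 entries): A_3.

Ā_7 reps of the 8 weights (A_3, coords as presented):

  [1] (1, 1, 1);  [2] (1, 4, 2);  [3] (1, 4, 2);  [4] (1, 4, 2);  [5] (2, 0, 5);  [6] (0, 1, 0);  [7] (1, 4, 2);  [8] (0, 1, 0)

These 8 weights hit 4 W_7-dot-orbits; sizes (1, 4, 1, 2):

[[1], [2, 3, 4, 7], [5], [6, 8]]


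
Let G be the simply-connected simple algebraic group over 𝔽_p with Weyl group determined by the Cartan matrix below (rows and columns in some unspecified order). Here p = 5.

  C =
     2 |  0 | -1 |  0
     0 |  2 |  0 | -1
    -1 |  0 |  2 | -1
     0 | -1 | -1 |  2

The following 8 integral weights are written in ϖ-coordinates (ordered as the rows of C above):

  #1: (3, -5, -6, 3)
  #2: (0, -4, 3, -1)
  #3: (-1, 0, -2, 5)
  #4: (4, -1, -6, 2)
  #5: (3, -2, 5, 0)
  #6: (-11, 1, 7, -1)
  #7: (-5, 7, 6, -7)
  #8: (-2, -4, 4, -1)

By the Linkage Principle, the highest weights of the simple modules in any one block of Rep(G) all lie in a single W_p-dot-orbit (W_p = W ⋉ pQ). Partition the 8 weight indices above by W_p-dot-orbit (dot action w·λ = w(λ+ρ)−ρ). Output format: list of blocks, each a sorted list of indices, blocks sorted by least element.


C ↔ A_4 under row/col permutation; |W(A_4)| = 120.

Each λ_j+ρ reduced to Ā_5; 4-tuples below use C's row order:

  [1] (0, 1, 1, 3)
  [2] (1, 0, 1, 3)
  [3] (0, 1, 1, 3)
  [4] (0, 2, 3, 0)
  [5] (0, 1, 1, 3)
  [6] (0, 2, 3, 0)
  [7] (2, 1, 0, 1)
  [8] (1, 0, 1, 3)

Grouping the 8 weights by Ā_5-representative: 4 linkage classes.

[[1, 3, 5], [2, 8], [4, 6], [7]]


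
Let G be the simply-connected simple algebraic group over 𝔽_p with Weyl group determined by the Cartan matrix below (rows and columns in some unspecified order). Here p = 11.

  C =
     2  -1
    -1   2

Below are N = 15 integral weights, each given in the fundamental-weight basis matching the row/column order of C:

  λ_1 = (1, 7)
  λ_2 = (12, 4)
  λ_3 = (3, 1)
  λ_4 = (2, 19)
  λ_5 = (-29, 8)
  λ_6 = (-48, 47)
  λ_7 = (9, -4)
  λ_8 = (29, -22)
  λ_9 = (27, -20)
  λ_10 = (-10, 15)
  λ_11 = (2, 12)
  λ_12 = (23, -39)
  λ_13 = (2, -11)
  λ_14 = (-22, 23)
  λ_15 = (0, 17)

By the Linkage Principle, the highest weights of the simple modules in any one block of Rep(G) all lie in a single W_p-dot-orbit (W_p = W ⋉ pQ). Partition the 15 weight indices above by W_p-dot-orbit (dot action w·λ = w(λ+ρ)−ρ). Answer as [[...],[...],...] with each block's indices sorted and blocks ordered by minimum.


Root system A_2: the 2×2 matrix C matches after relabeling.

Folding the 15 weights λ_j+ρ into Ā_11 (reps in the given 2-coord order):

  λ_1 → (2, 8)
  λ_2 → (4, 2)
  λ_3 → (4, 2)
  λ_4 → (8, 1)
  λ_5 → (2, 6)
  λ_6 → (7, 3)
  λ_7 → (7, 3)
  λ_8 → (2, 8)
  λ_9 → (2, 6)
  λ_10 → (4, 2)
  λ_11 → (2, 6)
  λ_12 → (2, 6)
  λ_13 → (7, 3)
  λ_14 → (2, 8)
  λ_15 → (7, 3)

Partition of {1..15} into 5 W_11-dot-orbits:

[[1, 8, 14], [2, 3, 10], [4], [5, 9, 11, 12], [6, 7, 13, 15]]


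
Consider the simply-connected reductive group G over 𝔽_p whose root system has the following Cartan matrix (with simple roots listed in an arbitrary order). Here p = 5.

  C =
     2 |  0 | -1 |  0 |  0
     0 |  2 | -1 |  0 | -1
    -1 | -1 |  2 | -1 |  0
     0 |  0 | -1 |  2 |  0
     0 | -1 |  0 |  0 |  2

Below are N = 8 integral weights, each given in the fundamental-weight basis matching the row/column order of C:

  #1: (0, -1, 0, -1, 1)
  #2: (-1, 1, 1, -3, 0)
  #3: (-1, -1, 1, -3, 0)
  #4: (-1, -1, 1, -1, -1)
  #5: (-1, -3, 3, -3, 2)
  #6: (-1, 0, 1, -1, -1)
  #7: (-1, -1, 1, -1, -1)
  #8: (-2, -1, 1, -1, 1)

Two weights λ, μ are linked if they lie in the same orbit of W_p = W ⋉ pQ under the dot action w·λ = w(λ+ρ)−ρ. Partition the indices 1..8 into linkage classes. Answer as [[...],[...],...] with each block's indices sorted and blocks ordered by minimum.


Root system D_5: the 5×5 matrix C matches after relabeling.

Each λ_j+ρ reduced to Ā_5; 5-tuples below use C's row order:

  [1] (1, 0, 1, 0, 2) · [2] (0, 0, 0, 2, 1) · [3] (0, 0, 0, 2, 1) · [4] (0, 0, 2, 0, 0) · [5] (0, 0, 0, 2, 1) · [6] (0, 0, 2, 0, 0) · [7] (0, 0, 2, 0, 0) · [8] (1, 0, 1, 0, 2)

Linkage partition of the 8 weights (3 classes, p=5):

[[1, 8], [2, 3, 5], [4, 6, 7]]


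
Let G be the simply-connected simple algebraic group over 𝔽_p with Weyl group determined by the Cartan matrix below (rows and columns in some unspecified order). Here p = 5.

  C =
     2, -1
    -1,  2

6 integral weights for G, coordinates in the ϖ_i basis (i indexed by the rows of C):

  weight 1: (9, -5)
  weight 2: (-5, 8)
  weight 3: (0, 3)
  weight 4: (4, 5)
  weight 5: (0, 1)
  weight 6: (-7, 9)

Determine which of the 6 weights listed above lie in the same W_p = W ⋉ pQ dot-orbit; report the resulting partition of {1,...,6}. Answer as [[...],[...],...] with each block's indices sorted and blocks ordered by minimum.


Cartan matrix: type A_2 (|W|=6); un-permuting the 2 rows.

Ā_5 reps of the 6 weights (A_2, coords as presented):

  [1] (0, 1)
  [2] (0, 1)
  [3] (1, 4)
  [4] (0, 1)
  [5] (1, 2)
  [6] (0, 1)

Grouping the 6 weights by Ā_5-representative: 3 linkage classes.

[[1, 2, 4, 6], [3], [5]]


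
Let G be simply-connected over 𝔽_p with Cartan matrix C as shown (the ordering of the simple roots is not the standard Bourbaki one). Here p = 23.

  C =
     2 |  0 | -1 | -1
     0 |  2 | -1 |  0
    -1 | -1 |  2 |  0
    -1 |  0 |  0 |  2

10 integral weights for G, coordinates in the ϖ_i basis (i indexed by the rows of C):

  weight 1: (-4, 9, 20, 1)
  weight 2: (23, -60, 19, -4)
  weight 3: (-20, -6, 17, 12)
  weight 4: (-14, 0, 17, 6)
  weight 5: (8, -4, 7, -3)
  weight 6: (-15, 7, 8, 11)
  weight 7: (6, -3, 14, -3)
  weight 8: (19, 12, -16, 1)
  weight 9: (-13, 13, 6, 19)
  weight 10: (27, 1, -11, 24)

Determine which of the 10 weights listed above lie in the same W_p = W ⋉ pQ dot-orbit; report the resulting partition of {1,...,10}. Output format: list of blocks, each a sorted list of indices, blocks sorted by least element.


Root system A_4: the 4×4 matrix C matches after relabeling.

Folding the 10 weights λ_j+ρ into Ā_23 (reps in the given 4-coord order):

  [1] (5, 2, 13, 2);  [2] (5, 2, 13, 2);  [3] (7, 1, 5, 6);  [4] (7, 1, 5, 6);  [5] (7, 3, 5, 2);  [6] (7, 3, 5, 2);  [7] (5, 2, 13, 2);  [8] (5, 2, 13, 2);  [9] (7, 3, 5, 2);  [10] (5, 2, 13, 2)

These 10 weights hit 3 W_23-dot-orbits; sizes (5, 2, 3):

[[1, 2, 7, 8, 10], [3, 4], [5, 6, 9]]


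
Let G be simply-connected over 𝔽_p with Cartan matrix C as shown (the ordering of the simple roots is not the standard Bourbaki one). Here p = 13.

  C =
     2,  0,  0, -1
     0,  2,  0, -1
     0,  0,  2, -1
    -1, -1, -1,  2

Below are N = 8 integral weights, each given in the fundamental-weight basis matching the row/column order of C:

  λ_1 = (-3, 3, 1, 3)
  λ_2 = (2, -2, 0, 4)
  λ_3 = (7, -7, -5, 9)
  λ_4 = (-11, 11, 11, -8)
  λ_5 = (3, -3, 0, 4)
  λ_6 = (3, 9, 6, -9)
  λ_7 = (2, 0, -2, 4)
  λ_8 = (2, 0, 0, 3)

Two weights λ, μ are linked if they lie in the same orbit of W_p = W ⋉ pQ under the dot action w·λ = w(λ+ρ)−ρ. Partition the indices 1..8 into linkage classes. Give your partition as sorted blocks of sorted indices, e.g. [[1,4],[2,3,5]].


Root system D_4: the 4×4 matrix C matches after relabeling.

Ā_13 reps of the 8 weights (D_4, coords as presented):

  [1] (2, 4, 2, 2)
  [2] (3, 1, 1, 4)
  [3] (3, 1, 1, 4)
  [4] (3, 1, 1, 4)
  [5] (4, 2, 1, 3)
  [6] (4, 2, 1, 3)
  [7] (3, 1, 1, 4)
  [8] (3, 1, 1, 4)

The 8 indices split into 3 linkage classes (same alcove rep ⇔ same W_13-dot-orbit):

[[1], [2, 3, 4, 7, 8], [5, 6]]


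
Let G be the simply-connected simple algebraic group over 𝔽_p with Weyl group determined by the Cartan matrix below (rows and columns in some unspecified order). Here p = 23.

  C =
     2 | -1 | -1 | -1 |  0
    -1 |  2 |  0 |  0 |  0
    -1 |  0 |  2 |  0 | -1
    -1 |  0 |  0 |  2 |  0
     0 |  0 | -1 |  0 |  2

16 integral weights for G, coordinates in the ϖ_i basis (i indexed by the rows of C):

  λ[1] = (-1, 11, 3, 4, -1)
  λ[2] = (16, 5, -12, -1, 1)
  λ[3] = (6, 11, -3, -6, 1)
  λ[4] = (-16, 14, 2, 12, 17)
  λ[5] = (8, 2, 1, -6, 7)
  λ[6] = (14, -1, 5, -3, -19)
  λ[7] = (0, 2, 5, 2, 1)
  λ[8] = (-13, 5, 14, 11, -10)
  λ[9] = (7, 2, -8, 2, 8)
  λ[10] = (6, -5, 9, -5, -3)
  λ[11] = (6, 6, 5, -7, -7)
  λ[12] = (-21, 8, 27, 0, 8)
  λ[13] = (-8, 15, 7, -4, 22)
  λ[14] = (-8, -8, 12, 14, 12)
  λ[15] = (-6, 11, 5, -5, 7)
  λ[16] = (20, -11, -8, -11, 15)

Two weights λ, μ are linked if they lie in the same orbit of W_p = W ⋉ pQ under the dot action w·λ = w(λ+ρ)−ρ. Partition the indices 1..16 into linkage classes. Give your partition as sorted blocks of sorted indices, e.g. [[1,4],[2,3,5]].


Root system D_5: the 5×5 matrix C matches after relabeling.

Folding the 16 weights λ_j+ρ into Ā_23 (reps in the given 5-coord order):

    λ_1 → (0, 12, 2, 5, 0)
    λ_2 → (0, 6, 6, 0, 3)
    λ_3 → (0, 12, 2, 5, 0)
    λ_4 → (1, 0, 1, 2, 6)
    λ_5 → (1, 3, 3, 5, 5)
    λ_6 → (1, 0, 1, 2, 6)
    λ_7 → (1, 3, 6, 3, 2)
    λ_8 → (0, 6, 6, 0, 3)
    λ_9 → (1, 3, 6, 3, 2)
    λ_10 → (1, 3, 6, 3, 2)
    λ_11 → (1, 7, 0, 6, 6)
    λ_12 → (1, 3, 3, 5, 5)
    λ_13 → (1, 7, 0, 6, 6)
    λ_14 → (1, 3, 6, 3, 2)
    λ_15 → (1, 3, 3, 5, 5)
    λ_16 → (1, 3, 6, 3, 2)

Partition of {1..16} into 6 W_23-dot-orbits:

[[1, 3], [2, 8], [4, 6], [5, 12, 15], [7, 9, 10, 14, 16], [11, 13]]


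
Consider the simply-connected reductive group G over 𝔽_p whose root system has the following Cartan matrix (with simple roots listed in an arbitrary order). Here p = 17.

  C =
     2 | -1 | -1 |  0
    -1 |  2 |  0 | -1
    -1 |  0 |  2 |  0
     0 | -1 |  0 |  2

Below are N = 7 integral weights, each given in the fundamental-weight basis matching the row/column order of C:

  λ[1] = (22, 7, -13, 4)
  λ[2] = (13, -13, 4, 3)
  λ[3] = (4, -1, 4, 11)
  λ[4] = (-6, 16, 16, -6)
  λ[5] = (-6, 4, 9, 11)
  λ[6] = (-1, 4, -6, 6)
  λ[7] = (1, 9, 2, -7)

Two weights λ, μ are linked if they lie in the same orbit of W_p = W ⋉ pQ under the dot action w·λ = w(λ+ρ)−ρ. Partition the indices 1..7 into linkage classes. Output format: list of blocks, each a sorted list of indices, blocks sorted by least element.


Cartan matrix: type A_4 (|W|=120); un-permuting the 4 rows.

W_17-reps of the 7 weights in Ā_17 (same 4-coord order as C):

  λ_1 → (2, 4, 3, 6) · λ_2 → (2, 4, 3, 6) · λ_3 → (5, 0, 0, 7) · λ_4 → (5, 0, 0, 7) · λ_5 → (5, 0, 0, 7) · λ_6 → (5, 0, 0, 7) · λ_7 → (2, 4, 3, 6)

Grouping the 7 weights by Ā_17-representative: 2 linkage classes.

[[1, 2, 7], [3, 4, 5, 6]]


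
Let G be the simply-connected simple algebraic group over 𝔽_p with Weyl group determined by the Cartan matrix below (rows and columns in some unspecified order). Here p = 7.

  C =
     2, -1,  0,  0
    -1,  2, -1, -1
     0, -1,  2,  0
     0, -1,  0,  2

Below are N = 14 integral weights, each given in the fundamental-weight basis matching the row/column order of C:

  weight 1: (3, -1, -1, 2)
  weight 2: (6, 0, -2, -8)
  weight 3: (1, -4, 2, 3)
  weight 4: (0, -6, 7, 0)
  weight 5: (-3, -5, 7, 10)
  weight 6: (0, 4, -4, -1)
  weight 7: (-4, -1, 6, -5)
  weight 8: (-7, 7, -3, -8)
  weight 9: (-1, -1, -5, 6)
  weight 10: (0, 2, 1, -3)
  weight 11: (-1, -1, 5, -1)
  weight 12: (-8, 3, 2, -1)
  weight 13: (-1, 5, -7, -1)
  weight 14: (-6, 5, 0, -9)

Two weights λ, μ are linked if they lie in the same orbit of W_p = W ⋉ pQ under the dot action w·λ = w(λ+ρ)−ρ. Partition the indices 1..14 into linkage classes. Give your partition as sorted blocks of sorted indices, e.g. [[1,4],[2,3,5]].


Cartan matrix: type D_4 (|W|=192); un-permuting the 4 rows.

Alcove-folded reps (p=7, 14 weights, presented ϖ-order):

  λ_1+ρ ↦ (4, 0, 0, 3)
  λ_2+ρ ↦ (0, 0, 6, 0)
  λ_3+ρ ↦ (1, 2, 0, 1)
  λ_4+ρ ↦ (1, 2, 0, 1)
  λ_5+ρ ↦ (1, 1, 3, 0)
  λ_6+ρ ↦ (1, 1, 3, 0)
  λ_7+ρ ↦ (4, 0, 0, 3)
  λ_8+ρ ↦ (1, 0, 5, 0)
  λ_9+ρ ↦ (4, 0, 0, 3)
  λ_10+ρ ↦ (1, 1, 2, 2)
  λ_11+ρ ↦ (0, 0, 6, 0)
  λ_12+ρ ↦ (4, 0, 0, 3)
  λ_13+ρ ↦ (0, 0, 6, 0)
  λ_14+ρ ↦ (1, 0, 5, 0)

These 14 weights hit 6 W_7-dot-orbits; sizes (4, 3, 2, 2, 2, 1):

[[1, 7, 9, 12], [2, 11, 13], [3, 4], [5, 6], [8, 14], [10]]


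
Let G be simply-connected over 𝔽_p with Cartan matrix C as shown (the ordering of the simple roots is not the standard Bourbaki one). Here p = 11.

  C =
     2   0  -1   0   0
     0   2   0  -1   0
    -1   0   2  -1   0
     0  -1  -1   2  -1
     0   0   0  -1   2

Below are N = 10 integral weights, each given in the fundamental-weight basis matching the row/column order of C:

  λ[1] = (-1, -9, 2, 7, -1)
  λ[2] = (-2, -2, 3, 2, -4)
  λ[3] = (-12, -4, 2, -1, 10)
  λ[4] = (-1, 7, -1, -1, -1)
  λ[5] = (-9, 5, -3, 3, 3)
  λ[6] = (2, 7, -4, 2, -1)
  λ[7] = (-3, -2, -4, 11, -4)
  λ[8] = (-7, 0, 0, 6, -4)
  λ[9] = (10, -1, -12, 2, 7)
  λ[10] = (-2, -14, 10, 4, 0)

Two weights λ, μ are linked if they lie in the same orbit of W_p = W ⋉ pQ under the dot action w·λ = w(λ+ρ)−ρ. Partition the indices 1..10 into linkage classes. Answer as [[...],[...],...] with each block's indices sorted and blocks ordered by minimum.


Root system D_5: the 5×5 matrix C matches after relabeling.

λ_j+ρ reflected into Ā_11 (⟨·,θ^∨⟩≤11); 5-tuples as given:

  λ_1+ρ ↦ (0, 8, 0, 0, 0)
  λ_2+ρ ↦ (1, 0, 2, 1, 2)
  λ_3+ρ ↦ (0, 8, 0, 0, 0)
  λ_4+ρ ↦ (0, 8, 0, 0, 0)
  λ_5+ρ ↦ (1, 0, 2, 1, 2)
  λ_6+ρ ↦ (0, 8, 0, 0, 0)
  λ_7+ρ ↦ (1, 0, 2, 1, 2)
  λ_8+ρ ↦ (1, 0, 2, 1, 2)
  λ_9+ρ ↦ (0, 8, 0, 0, 0)
  λ_10+ρ ↦ (1, 0, 2, 1, 2)

Linkage partition of the 10 weights (2 classes, p=11):

[[1, 3, 4, 6, 9], [2, 5, 7, 8, 10]]


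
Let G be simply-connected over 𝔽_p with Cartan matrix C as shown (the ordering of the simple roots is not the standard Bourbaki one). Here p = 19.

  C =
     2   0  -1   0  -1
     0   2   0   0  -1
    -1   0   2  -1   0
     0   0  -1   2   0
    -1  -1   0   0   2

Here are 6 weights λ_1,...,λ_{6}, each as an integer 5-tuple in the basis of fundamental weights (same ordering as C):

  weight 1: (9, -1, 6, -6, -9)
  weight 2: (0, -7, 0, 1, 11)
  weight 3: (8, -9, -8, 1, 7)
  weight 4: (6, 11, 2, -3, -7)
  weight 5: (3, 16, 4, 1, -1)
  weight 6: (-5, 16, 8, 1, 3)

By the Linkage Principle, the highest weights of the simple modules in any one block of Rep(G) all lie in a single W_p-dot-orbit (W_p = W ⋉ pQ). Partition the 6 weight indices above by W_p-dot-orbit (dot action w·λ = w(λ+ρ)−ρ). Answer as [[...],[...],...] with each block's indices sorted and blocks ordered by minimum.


C ↔ A_5 under row/col permutation; |W(A_5)| = 720.

Ā_19 reps of the 6 weights (A_5, coords as presented):

  λ_1 → (2, 8, 2, 5, 0);  λ_2 → (1, 6, 1, 2, 6);  λ_3 → (2, 8, 2, 5, 0);  λ_4 → (1, 6, 1, 2, 6);  λ_5 → (2, 8, 2, 5, 0);  λ_6 → (2, 8, 2, 5, 0)

Partition of {1..6} into 2 W_19-dot-orbits:

[[1, 3, 5, 6], [2, 4]]


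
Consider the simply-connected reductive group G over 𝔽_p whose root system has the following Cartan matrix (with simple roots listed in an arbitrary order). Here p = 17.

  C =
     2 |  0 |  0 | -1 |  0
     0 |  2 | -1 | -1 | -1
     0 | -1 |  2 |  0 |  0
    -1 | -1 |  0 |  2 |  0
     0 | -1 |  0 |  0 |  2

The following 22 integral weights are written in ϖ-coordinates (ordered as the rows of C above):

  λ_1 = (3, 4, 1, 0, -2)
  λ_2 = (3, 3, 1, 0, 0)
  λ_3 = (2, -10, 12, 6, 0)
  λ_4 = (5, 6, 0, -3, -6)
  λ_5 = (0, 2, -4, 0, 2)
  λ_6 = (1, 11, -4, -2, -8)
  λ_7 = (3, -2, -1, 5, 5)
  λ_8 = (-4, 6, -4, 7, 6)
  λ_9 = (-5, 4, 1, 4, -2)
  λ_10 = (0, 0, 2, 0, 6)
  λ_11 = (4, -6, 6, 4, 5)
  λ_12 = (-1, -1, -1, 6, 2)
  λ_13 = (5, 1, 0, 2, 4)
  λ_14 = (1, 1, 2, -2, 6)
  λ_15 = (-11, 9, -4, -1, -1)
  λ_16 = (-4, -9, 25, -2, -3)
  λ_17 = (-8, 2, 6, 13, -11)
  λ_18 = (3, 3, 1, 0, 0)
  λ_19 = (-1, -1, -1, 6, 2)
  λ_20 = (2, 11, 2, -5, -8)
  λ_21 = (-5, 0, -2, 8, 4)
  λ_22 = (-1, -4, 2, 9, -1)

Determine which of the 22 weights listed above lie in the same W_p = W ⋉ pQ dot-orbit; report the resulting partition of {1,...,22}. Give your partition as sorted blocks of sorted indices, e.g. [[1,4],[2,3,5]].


Type D_5, rank 5, |W|=1920; reorder rows/cols to standard.

W_17-reps of the 22 weights in Ā_17 (same 5-coord order as C):

  [1] (4, 4, 2, 1, 1);  [2] (4, 4, 2, 1, 1);  [3] (1, 1, 3, 1, 7);  [4] (4, 0, 1, 2, 5);  [5] (1, 0, 3, 1, 3);  [6] (1, 1, 3, 1, 7);  [7] (4, 0, 1, 2, 5);  [8] (4, 1, 2, 2, 2);  [9] (4, 4, 2, 1, 1);  [10] (1, 1, 3, 1, 7);  [11] (4, 4, 2, 1, 1);  [12] (0, 0, 0, 7, 3);  [13] (4, 0, 1, 2, 5);  [14] (1, 1, 3, 1, 7);  [15] (0, 0, 0, 7, 3);  [16] (1, 0, 3, 1, 3);  [17] (0, 0, 0, 7, 3);  [18] (4, 4, 2, 1, 1);  [19] (0, 0, 0, 7, 3);  [20] (1, 1, 3, 1, 7);  [21] (4, 0, 1, 2, 5);  [22] (0, 0, 0, 7, 3)

Linkage partition of the 22 weights (6 classes, p=17):

[[1, 2, 9, 11, 18], [3, 6, 10, 14, 20], [4, 7, 13, 21], [5, 16], [8], [12, 15, 17, 19, 22]]


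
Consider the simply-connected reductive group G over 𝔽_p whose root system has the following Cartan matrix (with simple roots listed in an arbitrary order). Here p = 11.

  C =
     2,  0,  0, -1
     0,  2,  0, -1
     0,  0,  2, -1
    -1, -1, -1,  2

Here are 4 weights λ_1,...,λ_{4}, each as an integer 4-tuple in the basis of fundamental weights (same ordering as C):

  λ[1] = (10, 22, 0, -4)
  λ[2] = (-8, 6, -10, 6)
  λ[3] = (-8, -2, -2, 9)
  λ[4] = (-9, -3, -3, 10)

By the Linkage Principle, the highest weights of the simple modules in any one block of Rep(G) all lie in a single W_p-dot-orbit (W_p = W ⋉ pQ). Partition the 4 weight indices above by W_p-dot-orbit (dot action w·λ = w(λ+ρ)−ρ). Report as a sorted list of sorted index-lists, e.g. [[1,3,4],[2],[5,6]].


C ↔ D_4 under row/col permutation; |W(D_4)| = 192.

Each λ_j+ρ reduced to Ā_11; 4-tuples below use C's row order:

  λ_1 → (7, 1, 1, 1);  λ_2 → (2, 2, 0, 2);  λ_3 → (7, 1, 1, 1);  λ_4 → (7, 1, 1, 1)

2 distinct reps among the 4 weights ⇒ 2 W_11-linkage classes:

[[1, 3, 4], [2]]


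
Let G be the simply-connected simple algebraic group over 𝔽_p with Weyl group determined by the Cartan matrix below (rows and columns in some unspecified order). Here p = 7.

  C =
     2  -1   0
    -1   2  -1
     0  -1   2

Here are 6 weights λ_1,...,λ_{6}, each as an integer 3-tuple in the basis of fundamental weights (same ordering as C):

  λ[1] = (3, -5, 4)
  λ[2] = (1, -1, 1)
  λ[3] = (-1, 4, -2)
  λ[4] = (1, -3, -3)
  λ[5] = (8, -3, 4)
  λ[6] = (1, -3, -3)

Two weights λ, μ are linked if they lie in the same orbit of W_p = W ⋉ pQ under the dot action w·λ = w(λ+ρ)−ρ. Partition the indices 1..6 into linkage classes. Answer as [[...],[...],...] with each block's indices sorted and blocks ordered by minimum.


Dynkin diagram of C (from the 4 off-diagonal −1 entries): A_3.

Alcove-folded reps (p=7, 6 weights, presented ϖ-order):

  [1] (0, 4, 1);  [2] (2, 0, 2);  [3] (0, 4, 1);  [4] (2, 0, 2);  [5] (2, 0, 2);  [6] (2, 0, 2)

These 6 weights hit 2 W_7-dot-orbits; sizes (2, 4):

[[1, 3], [2, 4, 5, 6]]


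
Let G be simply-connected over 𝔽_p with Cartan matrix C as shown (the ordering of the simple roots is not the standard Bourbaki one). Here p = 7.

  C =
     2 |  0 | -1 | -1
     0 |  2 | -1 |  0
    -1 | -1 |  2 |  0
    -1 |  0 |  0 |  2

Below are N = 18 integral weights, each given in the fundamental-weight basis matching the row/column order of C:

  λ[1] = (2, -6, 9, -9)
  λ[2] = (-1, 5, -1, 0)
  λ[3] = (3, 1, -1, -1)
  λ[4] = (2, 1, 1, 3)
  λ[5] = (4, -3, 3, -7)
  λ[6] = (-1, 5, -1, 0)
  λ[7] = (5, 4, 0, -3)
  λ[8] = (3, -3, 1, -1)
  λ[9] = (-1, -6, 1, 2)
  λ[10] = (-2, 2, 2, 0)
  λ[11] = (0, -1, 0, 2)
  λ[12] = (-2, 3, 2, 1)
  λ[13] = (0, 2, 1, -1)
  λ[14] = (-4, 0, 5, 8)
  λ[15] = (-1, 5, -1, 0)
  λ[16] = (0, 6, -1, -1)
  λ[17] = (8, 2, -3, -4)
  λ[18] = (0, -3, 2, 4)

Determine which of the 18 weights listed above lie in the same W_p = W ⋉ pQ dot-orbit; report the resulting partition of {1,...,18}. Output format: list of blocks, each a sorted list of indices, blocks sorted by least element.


A_4 Cartan matrix, 4 simple roots permuted; ρ=(1,1,1,1).

Ā_7 reps of the 18 weights (A_4, coords as presented):

  1: (1, 0, 1, 3)
  2: (0, 6, 0, 1)
  3: (4, 2, 0, 0)
  4: (3, 2, 0, 0)
  5: (1, 0, 1, 3)
  6: (0, 6, 0, 1)
  7: (1, 0, 1, 3)
  8: (4, 2, 0, 0)
  9: (3, 2, 0, 0)
  10: (1, 3, 2, 0)
  11: (1, 0, 1, 3)
  12: (1, 3, 2, 0)
  13: (1, 3, 2, 0)
  14: (1, 3, 2, 0)
  15: (0, 6, 0, 1)
  16: (0, 6, 0, 1)
  17: (4, 2, 0, 0)
  18: (1, 0, 1, 3)

The 18 indices split into 5 linkage classes (same alcove rep ⇔ same W_7-dot-orbit):

[[1, 5, 7, 11, 18], [2, 6, 15, 16], [3, 8, 17], [4, 9], [10, 12, 13, 14]]


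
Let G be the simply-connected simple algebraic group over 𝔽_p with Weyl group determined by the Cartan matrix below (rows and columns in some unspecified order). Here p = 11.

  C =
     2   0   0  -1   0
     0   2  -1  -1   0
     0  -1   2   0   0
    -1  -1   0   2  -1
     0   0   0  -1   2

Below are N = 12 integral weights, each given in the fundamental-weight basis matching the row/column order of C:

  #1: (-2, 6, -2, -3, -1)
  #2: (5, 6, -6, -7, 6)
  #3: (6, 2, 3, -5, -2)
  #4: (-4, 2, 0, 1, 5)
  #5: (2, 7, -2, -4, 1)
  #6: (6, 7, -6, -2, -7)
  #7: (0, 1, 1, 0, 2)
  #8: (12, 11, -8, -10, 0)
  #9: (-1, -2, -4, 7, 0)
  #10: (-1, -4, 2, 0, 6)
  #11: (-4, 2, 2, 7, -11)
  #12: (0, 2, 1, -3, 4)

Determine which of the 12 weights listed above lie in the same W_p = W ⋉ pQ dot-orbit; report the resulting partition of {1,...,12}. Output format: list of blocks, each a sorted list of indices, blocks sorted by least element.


Root system D_5: the 5×5 matrix C matches after relabeling.

Alcove-folded reps (p=11, 12 weights, presented ϖ-order):

  1: (0, 1, 1, 2, 1)
  2: (0, 1, 1, 2, 1)
  3: (1, 1, 2, 1, 3)
  4: (2, 1, 0, 0, 5)
  5: (0, 1, 1, 2, 1)
  6: (0, 1, 1, 2, 1)
  7: (1, 1, 2, 1, 3)
  8: (1, 1, 2, 1, 3)
  9: (0, 1, 1, 2, 1)
  10: (2, 1, 0, 0, 5)
  11: (2, 1, 0, 0, 5)
  12: (1, 1, 2, 1, 3)

Linkage partition of the 12 weights (3 classes, p=11):

[[1, 2, 5, 6, 9], [3, 7, 8, 12], [4, 10, 11]]


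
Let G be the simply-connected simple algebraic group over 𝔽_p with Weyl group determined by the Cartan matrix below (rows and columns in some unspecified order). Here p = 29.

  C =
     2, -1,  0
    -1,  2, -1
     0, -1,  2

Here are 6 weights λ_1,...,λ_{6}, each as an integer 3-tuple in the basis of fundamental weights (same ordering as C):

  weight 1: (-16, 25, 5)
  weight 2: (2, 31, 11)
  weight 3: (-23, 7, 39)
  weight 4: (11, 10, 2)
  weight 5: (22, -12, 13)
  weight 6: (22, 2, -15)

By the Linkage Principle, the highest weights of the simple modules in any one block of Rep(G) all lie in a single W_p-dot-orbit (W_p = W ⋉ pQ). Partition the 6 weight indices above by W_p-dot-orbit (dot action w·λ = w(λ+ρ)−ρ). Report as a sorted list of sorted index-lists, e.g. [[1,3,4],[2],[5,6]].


Root system A_3: the 3×3 matrix C matches after relabeling.

Alcove-folded reps (p=29, 6 weights, presented ϖ-order):

  [1] (12, 11, 3) · [2] (12, 11, 3) · [3] (11, 3, 7) · [4] (12, 11, 3) · [5] (12, 11, 3) · [6] (12, 11, 3)

Partition of {1..6} into 2 W_29-dot-orbits:

[[1, 2, 4, 5, 6], [3]]


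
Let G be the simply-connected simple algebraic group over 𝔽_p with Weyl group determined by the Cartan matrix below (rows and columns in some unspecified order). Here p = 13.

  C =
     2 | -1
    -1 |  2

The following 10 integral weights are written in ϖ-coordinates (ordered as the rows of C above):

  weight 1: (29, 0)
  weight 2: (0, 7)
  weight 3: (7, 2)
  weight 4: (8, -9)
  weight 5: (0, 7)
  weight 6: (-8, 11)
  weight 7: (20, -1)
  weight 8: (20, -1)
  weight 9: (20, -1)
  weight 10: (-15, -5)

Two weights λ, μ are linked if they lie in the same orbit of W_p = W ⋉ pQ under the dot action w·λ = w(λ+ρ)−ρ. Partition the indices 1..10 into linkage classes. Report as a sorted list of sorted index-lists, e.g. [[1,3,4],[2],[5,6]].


Dynkin diagram of C (from the 2 off-diagonal −1 entries): A_2.

Folding the 10 weights λ_j+ρ into Ā_13 (reps in the given 2-coord order):

  1: (1, 8) · 2: (1, 8) · 3: (8, 3) · 4: (1, 8) · 5: (1, 8) · 6: (7, 5) · 7: (5, 8) · 8: (5, 8) · 9: (5, 8) · 10: (1, 8)

These 10 weights hit 4 W_13-dot-orbits; sizes (5, 1, 1, 3):

[[1, 2, 4, 5, 10], [3], [6], [7, 8, 9]]


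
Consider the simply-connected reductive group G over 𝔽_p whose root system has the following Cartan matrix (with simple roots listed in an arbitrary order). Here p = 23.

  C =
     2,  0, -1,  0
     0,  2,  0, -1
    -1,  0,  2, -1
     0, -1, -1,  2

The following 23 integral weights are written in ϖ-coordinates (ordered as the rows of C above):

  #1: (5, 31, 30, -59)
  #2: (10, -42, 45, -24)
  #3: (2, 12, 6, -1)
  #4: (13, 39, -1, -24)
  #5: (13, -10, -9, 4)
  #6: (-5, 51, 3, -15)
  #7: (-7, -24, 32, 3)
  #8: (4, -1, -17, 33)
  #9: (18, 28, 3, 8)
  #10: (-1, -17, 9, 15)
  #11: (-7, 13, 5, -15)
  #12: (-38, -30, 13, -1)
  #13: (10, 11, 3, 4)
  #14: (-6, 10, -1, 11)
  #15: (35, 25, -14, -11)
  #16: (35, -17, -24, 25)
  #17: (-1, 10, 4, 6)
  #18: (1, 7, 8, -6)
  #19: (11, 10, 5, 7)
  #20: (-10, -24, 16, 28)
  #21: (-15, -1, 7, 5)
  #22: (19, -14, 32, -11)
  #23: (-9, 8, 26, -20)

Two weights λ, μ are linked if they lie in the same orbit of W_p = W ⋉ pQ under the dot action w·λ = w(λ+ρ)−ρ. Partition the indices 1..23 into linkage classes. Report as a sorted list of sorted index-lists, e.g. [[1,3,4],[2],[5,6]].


Type A_4, rank 4, |W|=120; reorder rows/cols to standard.

λ_j+ρ reflected into Ā_23 (⟨·,θ^∨⟩≤23); 4-tuples as given:

  [1] (2, 3, 4, 5)
  [2] (0, 11, 5, 7)
  [3] (3, 13, 7, 0)
  [4] (8, 0, 6, 0)
  [5] (2, 3, 4, 5)
  [6] (4, 6, 0, 9)
  [7] (4, 6, 0, 9)
  [8] (0, 11, 5, 7)
  [9] (4, 6, 0, 9)
  [10] (3, 13, 7, 0)
  [11] (8, 0, 6, 0)
  [12] (8, 0, 6, 0)
  [13] (2, 3, 4, 5)
  [14] (0, 11, 5, 7)
  [15] (3, 13, 7, 0)
  [16] (3, 13, 7, 0)
  [17] (0, 11, 5, 7)
  [18] (2, 3, 4, 5)
  [19] (2, 3, 4, 5)
  [20] (8, 0, 6, 0)
  [21] (8, 0, 6, 0)
  [22] (3, 13, 7, 0)
  [23] (4, 6, 0, 9)

These 23 weights hit 5 W_23-dot-orbits; sizes (5, 4, 5, 5, 4):

[[1, 5, 13, 18, 19], [2, 8, 14, 17], [3, 10, 15, 16, 22], [4, 11, 12, 20, 21], [6, 7, 9, 23]]


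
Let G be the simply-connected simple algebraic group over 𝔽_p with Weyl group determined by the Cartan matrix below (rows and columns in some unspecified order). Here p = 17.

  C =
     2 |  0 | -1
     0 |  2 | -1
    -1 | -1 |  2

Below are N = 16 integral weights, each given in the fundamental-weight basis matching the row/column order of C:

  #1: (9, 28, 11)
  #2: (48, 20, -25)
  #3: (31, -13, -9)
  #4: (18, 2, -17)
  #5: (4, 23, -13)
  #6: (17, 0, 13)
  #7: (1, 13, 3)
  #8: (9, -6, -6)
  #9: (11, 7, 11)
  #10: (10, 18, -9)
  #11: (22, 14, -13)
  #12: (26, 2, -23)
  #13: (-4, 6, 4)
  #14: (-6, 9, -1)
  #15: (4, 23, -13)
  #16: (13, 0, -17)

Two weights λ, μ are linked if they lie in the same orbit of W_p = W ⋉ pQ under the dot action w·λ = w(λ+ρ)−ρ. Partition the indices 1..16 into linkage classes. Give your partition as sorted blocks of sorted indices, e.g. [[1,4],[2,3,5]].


A_3 Cartan matrix, 3 simple roots permuted; ρ=(1,1,1).

λ_j+ρ reflected into Ā_17 (⟨·,θ^∨⟩≤17); 3-tuples as given:

    λ_1+ρ ↦ (0, 5, 5)
    λ_2+ρ ↦ (4, 2, 3)
    λ_3+ρ ↦ (3, 7, 2)
    λ_4+ρ ↦ (1, 11, 3)
    λ_5+ρ ↦ (0, 5, 5)
    λ_6+ρ ↦ (1, 14, 1)
    λ_7+ρ ↦ (1, 11, 3)
    λ_8+ρ ↦ (0, 5, 5)
    λ_9+ρ ↦ (3, 7, 2)
    λ_10+ρ ↦ (2, 6, 6)
    λ_11+ρ ↦ (2, 6, 6)
    λ_12+ρ ↦ (3, 7, 2)
    λ_13+ρ ↦ (3, 7, 2)
    λ_14+ρ ↦ (0, 5, 5)
    λ_15+ρ ↦ (0, 5, 5)
    λ_16+ρ ↦ (1, 14, 1)

Linkage partition of the 16 weights (6 classes, p=17):

[[1, 5, 8, 14, 15], [2], [3, 9, 12, 13], [4, 7], [6, 16], [10, 11]]


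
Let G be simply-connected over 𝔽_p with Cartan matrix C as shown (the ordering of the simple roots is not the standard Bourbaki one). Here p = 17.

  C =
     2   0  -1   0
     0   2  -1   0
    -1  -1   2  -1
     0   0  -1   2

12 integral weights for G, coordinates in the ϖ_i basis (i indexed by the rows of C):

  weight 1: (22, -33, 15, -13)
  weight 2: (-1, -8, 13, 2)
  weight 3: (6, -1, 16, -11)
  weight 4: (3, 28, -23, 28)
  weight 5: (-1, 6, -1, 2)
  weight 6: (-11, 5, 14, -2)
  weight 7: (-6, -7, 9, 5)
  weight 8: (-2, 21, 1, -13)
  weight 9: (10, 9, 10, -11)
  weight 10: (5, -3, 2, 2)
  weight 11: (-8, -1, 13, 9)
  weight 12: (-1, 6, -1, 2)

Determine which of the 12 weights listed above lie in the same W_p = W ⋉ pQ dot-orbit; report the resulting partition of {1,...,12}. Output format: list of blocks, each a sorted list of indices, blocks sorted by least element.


Cartan matrix: type D_4 (|W|=192); un-permuting the 4 rows.

λ_j+ρ reflected into Ā_17 (⟨·,θ^∨⟩≤17); 4-tuples as given:

    λ_1 → (4, 5, 1, 5)
    λ_2 → (0, 7, 0, 3)
    λ_3 → (0, 7, 0, 3)
    λ_4 → (4, 5, 1, 5)
    λ_5 → (0, 7, 0, 3)
    λ_6 → (6, 2, 1, 3)
    λ_7 → (4, 5, 1, 5)
    λ_8 → (4, 5, 1, 5)
    λ_9 → (4, 5, 1, 5)
    λ_10 → (6, 2, 1, 3)
    λ_11 → (0, 7, 0, 3)
    λ_12 → (0, 7, 0, 3)

The 12 indices split into 3 linkage classes (same alcove rep ⇔ same W_17-dot-orbit):

[[1, 4, 7, 8, 9], [2, 3, 5, 11, 12], [6, 10]]


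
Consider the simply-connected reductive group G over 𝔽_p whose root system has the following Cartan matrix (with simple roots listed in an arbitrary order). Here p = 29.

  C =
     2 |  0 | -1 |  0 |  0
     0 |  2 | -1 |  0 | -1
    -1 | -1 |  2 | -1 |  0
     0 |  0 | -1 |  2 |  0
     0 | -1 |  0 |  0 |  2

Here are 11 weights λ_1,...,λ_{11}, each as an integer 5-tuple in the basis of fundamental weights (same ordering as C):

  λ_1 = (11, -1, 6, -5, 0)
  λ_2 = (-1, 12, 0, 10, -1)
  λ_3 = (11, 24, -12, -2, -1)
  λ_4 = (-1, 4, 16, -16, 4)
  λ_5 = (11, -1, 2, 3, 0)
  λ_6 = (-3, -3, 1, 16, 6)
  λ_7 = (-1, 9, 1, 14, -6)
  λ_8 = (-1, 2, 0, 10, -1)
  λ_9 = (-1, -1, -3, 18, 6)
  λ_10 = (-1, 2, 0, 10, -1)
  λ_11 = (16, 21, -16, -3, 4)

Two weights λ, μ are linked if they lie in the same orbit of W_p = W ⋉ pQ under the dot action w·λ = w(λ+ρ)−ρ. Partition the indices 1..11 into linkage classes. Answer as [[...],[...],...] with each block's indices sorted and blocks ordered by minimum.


C ↔ D_5 under row/col permutation; |W(D_5)| = 1920.

Folding the 11 weights λ_j+ρ into Ā_29 (reps in the given 5-coord order):

    1: (12, 0, 3, 4, 1)
    2: (0, 3, 1, 11, 0)
    3: (0, 3, 1, 11, 0)
    4: (0, 0, 2, 15, 5)
    5: (12, 0, 3, 4, 1)
    6: (0, 0, 2, 15, 5)
    7: (0, 0, 2, 15, 5)
    8: (0, 3, 1, 11, 0)
    9: (0, 0, 2, 15, 5)
    10: (0, 3, 1, 11, 0)
    11: (0, 0, 2, 15, 5)

Grouping the 11 weights by Ā_29-representative: 3 linkage classes.

[[1, 5], [2, 3, 8, 10], [4, 6, 7, 9, 11]]


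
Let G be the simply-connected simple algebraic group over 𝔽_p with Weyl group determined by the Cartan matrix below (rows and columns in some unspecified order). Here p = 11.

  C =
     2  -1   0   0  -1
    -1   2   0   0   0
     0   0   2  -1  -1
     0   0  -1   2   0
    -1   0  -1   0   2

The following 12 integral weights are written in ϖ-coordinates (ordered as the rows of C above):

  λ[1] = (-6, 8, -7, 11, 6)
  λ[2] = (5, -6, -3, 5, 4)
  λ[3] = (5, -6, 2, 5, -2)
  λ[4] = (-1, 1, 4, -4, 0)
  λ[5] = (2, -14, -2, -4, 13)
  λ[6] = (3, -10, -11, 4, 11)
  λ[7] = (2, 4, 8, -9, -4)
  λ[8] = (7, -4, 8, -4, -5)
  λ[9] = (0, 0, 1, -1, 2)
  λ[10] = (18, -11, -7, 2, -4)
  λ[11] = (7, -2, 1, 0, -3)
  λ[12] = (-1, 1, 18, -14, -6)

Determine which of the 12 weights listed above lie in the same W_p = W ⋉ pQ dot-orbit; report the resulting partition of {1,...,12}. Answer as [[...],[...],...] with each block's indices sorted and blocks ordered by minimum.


Cartan matrix: type A_5 (|W|=720); un-permuting the 5 rows.

Alcove-folded reps (p=11, 12 weights, presented ϖ-order):

  1: (1, 1, 2, 0, 3)
  2: (1, 1, 2, 0, 3)
  3: (0, 2, 2, 3, 1)
  4: (0, 2, 2, 3, 1)
  5: (5, 1, 0, 1, 2)
  6: (1, 1, 2, 0, 3)
  7: (0, 2, 2, 3, 1)
  8: (1, 1, 2, 1, 4)
  9: (1, 1, 2, 0, 3)
  10: (0, 2, 2, 3, 1)
  11: (5, 1, 0, 1, 2)
  12: (0, 2, 2, 3, 1)

Grouping the 12 weights by Ā_11-representative: 4 linkage classes.

[[1, 2, 6, 9], [3, 4, 7, 10, 12], [5, 11], [8]]


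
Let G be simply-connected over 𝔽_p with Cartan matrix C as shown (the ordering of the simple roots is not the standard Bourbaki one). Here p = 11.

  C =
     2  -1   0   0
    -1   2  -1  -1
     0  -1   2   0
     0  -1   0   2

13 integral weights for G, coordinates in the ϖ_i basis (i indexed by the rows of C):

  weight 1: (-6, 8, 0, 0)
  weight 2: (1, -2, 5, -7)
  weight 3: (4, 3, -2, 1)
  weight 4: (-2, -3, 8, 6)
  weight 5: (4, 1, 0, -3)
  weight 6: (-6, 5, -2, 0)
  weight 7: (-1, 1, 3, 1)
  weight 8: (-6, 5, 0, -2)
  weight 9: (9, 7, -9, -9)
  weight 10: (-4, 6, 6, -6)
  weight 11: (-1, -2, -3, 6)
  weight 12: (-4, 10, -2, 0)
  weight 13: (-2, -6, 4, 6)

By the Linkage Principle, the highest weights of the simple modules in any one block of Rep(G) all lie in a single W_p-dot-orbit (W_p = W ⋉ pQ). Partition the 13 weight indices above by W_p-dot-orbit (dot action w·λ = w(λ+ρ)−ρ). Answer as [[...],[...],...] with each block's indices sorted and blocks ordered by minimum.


Root system D_4: the 4×4 matrix C matches after relabeling.

Alcove-folded reps (p=11, 13 weights, presented ϖ-order):

  λ_1+ρ ↦ (5, 0, 1, 1)
  λ_2+ρ ↦ (5, 0, 1, 1)
  λ_3+ρ ↦ (5, 0, 1, 2)
  λ_4+ρ ↦ (0, 2, 4, 2)
  λ_5+ρ ↦ (5, 0, 1, 2)
  λ_6+ρ ↦ (5, 0, 1, 1)
  λ_7+ρ ↦ (0, 2, 4, 2)
  λ_8+ρ ↦ (5, 0, 1, 1)
  λ_9+ρ ↦ (2, 1, 0, 0)
  λ_10+ρ ↦ (0, 2, 4, 2)
  λ_11+ρ ↦ (2, 1, 0, 3)
  λ_12+ρ ↦ (2, 1, 0, 0)
  λ_13+ρ ↦ (5, 0, 1, 1)

These 13 weights hit 5 W_11-dot-orbits; sizes (5, 2, 3, 2, 1):

[[1, 2, 6, 8, 13], [3, 5], [4, 7, 10], [9, 12], [11]]


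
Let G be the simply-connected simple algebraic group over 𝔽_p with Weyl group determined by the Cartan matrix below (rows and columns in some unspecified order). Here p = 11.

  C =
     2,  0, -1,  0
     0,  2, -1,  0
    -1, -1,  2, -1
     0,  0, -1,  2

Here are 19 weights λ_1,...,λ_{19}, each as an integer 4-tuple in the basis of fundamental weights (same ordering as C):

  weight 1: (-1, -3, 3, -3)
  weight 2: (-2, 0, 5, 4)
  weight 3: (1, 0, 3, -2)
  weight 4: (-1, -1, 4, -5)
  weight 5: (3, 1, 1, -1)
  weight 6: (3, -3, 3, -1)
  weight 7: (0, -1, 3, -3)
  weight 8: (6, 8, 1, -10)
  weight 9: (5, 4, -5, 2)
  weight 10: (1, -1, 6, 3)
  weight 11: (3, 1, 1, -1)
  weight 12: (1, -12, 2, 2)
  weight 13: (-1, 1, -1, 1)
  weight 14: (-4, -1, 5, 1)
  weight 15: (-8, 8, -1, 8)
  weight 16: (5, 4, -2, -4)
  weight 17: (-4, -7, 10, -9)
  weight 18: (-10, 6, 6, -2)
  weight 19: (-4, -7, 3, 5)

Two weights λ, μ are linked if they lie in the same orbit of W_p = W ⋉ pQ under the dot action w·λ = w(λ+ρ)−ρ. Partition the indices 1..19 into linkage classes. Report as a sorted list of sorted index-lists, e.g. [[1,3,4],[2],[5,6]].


Root system D_4: the 4×4 matrix C matches after relabeling.

Alcove-folded reps (p=11, 19 weights, presented ϖ-order):

    [1] (0, 2, 0, 2)
    [2] (0, 0, 1, 4)
    [3] (2, 1, 3, 1)
    [4] (0, 0, 1, 4)
    [5] (4, 2, 2, 0)
    [6] (4, 2, 2, 0)
    [7] (1, 0, 2, 2)
    [8] (0, 2, 0, 2)
    [9] (2, 1, 3, 1)
    [10] (0, 2, 0, 2)
    [11] (4, 2, 2, 0)
    [12] (3, 0, 3, 2)
    [13] (0, 2, 0, 2)
    [14] (3, 0, 3, 2)
    [15] (0, 2, 0, 2)
    [16] (2, 1, 3, 1)
    [17] (3, 0, 3, 2)
    [18] (4, 2, 2, 0)
    [19] (2, 1, 3, 1)

The 19 indices split into 6 linkage classes (same alcove rep ⇔ same W_11-dot-orbit):

[[1, 8, 10, 13, 15], [2, 4], [3, 9, 16, 19], [5, 6, 11, 18], [7], [12, 14, 17]]


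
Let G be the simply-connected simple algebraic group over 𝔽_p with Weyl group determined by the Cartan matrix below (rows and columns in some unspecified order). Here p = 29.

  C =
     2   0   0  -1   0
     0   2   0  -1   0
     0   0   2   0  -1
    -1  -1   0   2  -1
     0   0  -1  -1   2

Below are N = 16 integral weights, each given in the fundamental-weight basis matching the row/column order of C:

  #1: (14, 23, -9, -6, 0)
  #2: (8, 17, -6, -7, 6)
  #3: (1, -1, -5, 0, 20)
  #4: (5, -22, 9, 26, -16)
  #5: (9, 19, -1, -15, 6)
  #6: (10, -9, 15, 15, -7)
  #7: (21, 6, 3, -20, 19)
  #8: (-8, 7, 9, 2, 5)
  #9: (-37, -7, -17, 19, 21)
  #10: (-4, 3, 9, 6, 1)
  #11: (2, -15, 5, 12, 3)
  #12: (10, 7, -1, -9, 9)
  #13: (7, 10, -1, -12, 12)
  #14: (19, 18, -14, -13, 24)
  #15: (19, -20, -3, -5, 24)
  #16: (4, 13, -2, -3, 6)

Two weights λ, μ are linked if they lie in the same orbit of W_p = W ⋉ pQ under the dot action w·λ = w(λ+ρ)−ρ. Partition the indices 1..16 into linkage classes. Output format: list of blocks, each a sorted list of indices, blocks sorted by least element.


Dynkin diagram of C (from the 8 off-diagonal −1 entries): D_5.

Alcove-folded reps (p=29, 16 weights, presented ϖ-order):

  λ_1 → (3, 12, 1, 2, 4);  λ_2 → (3, 12, 1, 2, 4);  λ_3 → (2, 0, 4, 1, 4);  λ_4 → (3, 12, 1, 2, 4);  λ_5 → (4, 6, 7, 3, 0);  λ_6 → (3, 0, 0, 8, 2);  λ_7 → (3, 12, 1, 2, 4);  λ_8 → (3, 4, 10, 4, 2);  λ_9 → (4, 6, 7, 3, 0);  λ_10 → (3, 4, 10, 4, 2);  λ_11 → (2, 13, 6, 1, 3);  λ_12 → (3, 0, 0, 8, 2);  λ_13 → (3, 0, 0, 8, 2);  λ_14 → (3, 4, 10, 4, 2);  λ_15 → (3, 4, 10, 4, 2);  λ_16 → (3, 12, 1, 2, 4)

Partition of {1..16} into 6 W_29-dot-orbits:

[[1, 2, 4, 7, 16], [3], [5, 9], [6, 12, 13], [8, 10, 14, 15], [11]]


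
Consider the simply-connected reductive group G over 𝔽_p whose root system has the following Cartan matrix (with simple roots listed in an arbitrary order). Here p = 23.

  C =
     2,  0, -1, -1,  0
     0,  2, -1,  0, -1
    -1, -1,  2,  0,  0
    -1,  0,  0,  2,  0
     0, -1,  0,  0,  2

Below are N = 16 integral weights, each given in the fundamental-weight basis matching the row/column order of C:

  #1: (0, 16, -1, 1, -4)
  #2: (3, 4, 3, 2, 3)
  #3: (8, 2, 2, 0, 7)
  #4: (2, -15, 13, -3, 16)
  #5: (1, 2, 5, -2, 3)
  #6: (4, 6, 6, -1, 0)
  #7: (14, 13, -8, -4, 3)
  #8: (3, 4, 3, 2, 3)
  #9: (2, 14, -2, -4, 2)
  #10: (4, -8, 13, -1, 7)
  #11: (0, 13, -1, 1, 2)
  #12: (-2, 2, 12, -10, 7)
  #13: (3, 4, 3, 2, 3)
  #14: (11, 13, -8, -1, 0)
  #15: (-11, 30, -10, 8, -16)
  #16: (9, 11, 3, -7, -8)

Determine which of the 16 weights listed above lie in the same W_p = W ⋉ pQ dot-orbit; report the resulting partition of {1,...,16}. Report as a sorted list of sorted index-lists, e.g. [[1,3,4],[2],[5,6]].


Cartan matrix: type A_5 (|W|=720); un-permuting the 5 rows.

Each λ_j+ρ reduced to Ā_23; 5-tuples below use C's row order:

    λ_1+ρ ↦ (1, 14, 0, 2, 3)
    λ_2+ρ ↦ (4, 5, 4, 3, 4)
    λ_3+ρ ↦ (9, 3, 3, 0, 7)
    λ_4+ρ ↦ (1, 14, 0, 2, 3)
    λ_5+ρ ↦ (1, 3, 6, 1, 4)
    λ_6+ρ ↦ (5, 7, 7, 0, 1)
    λ_7+ρ ↦ (5, 7, 7, 0, 1)
    λ_8+ρ ↦ (4, 5, 4, 3, 4)
    λ_9+ρ ↦ (1, 14, 0, 2, 3)
    λ_10+ρ ↦ (5, 7, 7, 0, 1)
    λ_11+ρ ↦ (1, 14, 0, 2, 3)
    λ_12+ρ ↦ (9, 3, 3, 0, 7)
    λ_13+ρ ↦ (4, 5, 4, 3, 4)
    λ_14+ρ ↦ (5, 7, 7, 0, 1)
    λ_15+ρ ↦ (1, 3, 6, 1, 4)
    λ_16+ρ ↦ (4, 5, 4, 3, 4)

The 16 indices split into 5 linkage classes (same alcove rep ⇔ same W_23-dot-orbit):

[[1, 4, 9, 11], [2, 8, 13, 16], [3, 12], [5, 15], [6, 7, 10, 14]]
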